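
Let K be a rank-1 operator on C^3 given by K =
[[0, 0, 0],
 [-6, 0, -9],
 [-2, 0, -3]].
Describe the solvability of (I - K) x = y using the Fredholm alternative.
(I - K) is invertible (det(I - K) = 4 ≠ 0), so for every y in C^3 the equation (I - K) x = y has a unique solution.

K has rank 1, so it is an outer product K = u v^T: every row of K is a multiple of one row vector. Reading off the entries, u = (0, 3, 1) and v = (-2, 0, -3) (row i of K equals u_i·v^T). A rank-one matrix u v^T satisfies K u = u (v·u) and kills the (2)-dimensional subspace v^⊥, so its characteristic polynomial is lambda^2 (lambda - v·u) with v·u = tr K = -3. Hence the eigenvalues of I - K are 1 (multiplicity 2) and 1 - (-3) = 4, so det(I - K) = 4. (Direct check: I - K =
[[1, 0, 0],
 [6, 1, 9],
 [2, 0, 4]]
has determinant 4.) The finite-dimensional Fredholm alternative says: either (I - K) is invertible, or ker(I - K) ≠ {0} and then range(I - K) = ker((I - K)^*)^⊥, with dim ker(I - K) = dim ker((I - K)^*). Since det(I - K) ≠ 0, 1 is not an eigenvalue of K and ker(I - K) = {0}, so we are in the first case: for every y there is a unique x = (I - K)^(-1) y. Explicitly, by the Sherman–Morrison formula, (I - u v^T)^(-1) = I + u v^T/(1 - v·u), i.e. (I - K)^(-1) = I + K/(4).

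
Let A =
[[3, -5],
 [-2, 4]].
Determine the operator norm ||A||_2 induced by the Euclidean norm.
||A||_2 = sqrt((54 + sqrt(2900))/2) ≈ 7.3434 (= sqrt(largest eigenvalue of A^T A))

||A||_2 = sigma_max(A) = sqrt(lambda_max(A^T A)). Form the symmetric matrix M = A^T A =
[[13, -23],
 [-23, 41]].
Its characteristic polynomial (trace, determinant of M give the coefficients) is
  p(λ) = det(λ I - M) = λ^2 - 54λ + 4.
For λ^2 - 54λ + 4 the discriminant is 2900. It is nonnegative but not a perfect square, so the roots are real and irrational: λ = (54 ± sqrt(2900))/2 ≈ 53.9258, 0.0742.
So the eigenvalues of A^T A are ≈ 0.0742, 53.9258 (all ≥ 0, as they must be for A^T A). The largest is λ_max = (54 + sqrt(2900))/2 ≈ 53.9258, hence ||A||_2 = sqrt(λ_max) = sqrt((54 + sqrt(2900))/2) ≈ 7.3434.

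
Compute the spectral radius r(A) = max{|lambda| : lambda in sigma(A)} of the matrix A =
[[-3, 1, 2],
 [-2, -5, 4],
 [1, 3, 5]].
r(A) ≈ 6.1892

The eigenvalues of A are the roots of its characteristic polynomial. With M = A (coefficients from the trace, the sum of principal 2x2 minors, and det A):
  p(λ) = det(λ I - M) = λ^3 + 3λ^2 - 37λ - 123.
No integer candidate from the rational root theorem (±divisors of 123) is a root, so the roots are irrational. The cubic discriminant is Δ = 65488 > 0, so there are three distinct real roots. p(-6) = -9 and p(-5) = 12 have opposite signs, so a root lies in (-6, -5); Newton's method refines it to λ ≈ -5.7067. p(-4) = 9 and p(-3) = -12 have opposite signs, so a root lies in (-4, -3); Newton's method refines it to λ ≈ -3.4825. p(6) = -21 and p(7) = 108 have opposite signs, so a root lies in (6, 7); Newton's method refines it to λ ≈ 6.1892. Check (Vieta): the three roots sum to -3, matching tr M = -3.
Thus the eigenvalues (to 4 decimals) are -5.7067 (modulus 5.7067); -3.4825 (modulus 3.4825); 6.1892 (modulus 6.1892). The spectral radius is the largest modulus: r(A) ≈ 6.1892. (Cross-check: r(A) ≤ ||A||_2 ≈ 7.0566; equality holds whenever A is normal, though it can also hold for some non-normal A.)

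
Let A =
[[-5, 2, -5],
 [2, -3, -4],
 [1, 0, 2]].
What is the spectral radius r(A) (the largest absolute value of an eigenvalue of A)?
r(A) ≈ 6.0275

The eigenvalues of A are the roots of its characteristic polynomial. With M = A (coefficients from the trace, the sum of principal 2x2 minors, and det A):
  p(λ) = det(λ I - M) = λ^3 + 6λ^2 + 1.
No integer candidate from the rational root theorem (±divisors of 1) is a root, so the roots are irrational. The cubic discriminant is Δ = -891 < 0, so there is one real root and a complex-conjugate pair. p(-7) = -48 and p(-6) = 1 have opposite signs, so a root lies in (-7, -6); Newton's method refines it to λ ≈ -6.0275. Dividing out (λ - (-6.0275)) leaves approximately λ^2 - 0.0275λ + 0.1659. For λ^2 - 0.0275λ + 0.1659 the discriminant is -0.6629. It is negative, so the remaining roots are the complex-conjugate pair λ ≈ 0.0138 ± 0.4071i. Their product equals the constant term, so |λ|^2 ≈ 0.1659 and |λ| ≈ 0.4073.
Thus the eigenvalues (to 4 decimals) are -6.0275 (modulus 6.0275); 0.0138 ± 0.4071i (modulus 0.4073). The spectral radius is the largest modulus: r(A) ≈ 6.0275. (Cross-check: r(A) ≤ ||A||_2 ≈ 7.6962; equality holds whenever A is normal, though it can also hold for some non-normal A.)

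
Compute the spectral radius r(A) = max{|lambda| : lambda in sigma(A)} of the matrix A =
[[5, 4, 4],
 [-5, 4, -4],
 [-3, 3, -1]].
r(A) ≈ 6.8461

The eigenvalues of A are the roots of its characteristic polynomial. With M = A (coefficients from the trace, the sum of principal 2x2 minors, and det A):
  p(λ) = det(λ I - M) = λ^3 - 8λ^2 + 55λ - 56.
No integer candidate from the rational root theorem (±divisors of 56) is a root, so the roots are irrational. The cubic discriminant is Δ = -227740 < 0, so there is one real root and a complex-conjugate pair. p(1) = -8 and p(2) = 30 have opposite signs, so a root lies in (1, 2); Newton's method refines it to λ ≈ 1.1948. Dividing out (λ - (1.1948)) leaves approximately λ^2 - 6.8052λ + 46.869. For λ^2 - 6.8052λ + 46.869 the discriminant is -141.1657. It is negative, so the remaining roots are the complex-conjugate pair λ ≈ 3.4026 ± 5.9407i. Their product equals the constant term, so |λ|^2 ≈ 46.869 and |λ| ≈ 6.8461.
Thus the eigenvalues (to 4 decimals) are 1.1948 (modulus 1.1948); 3.4026 ± 5.9407i (modulus 6.8461). The spectral radius is the largest modulus: r(A) ≈ 6.8461. (Cross-check: r(A) ≤ ||A||_2 ≈ 9.6178; equality holds whenever A is normal, though it can also hold for some non-normal A.)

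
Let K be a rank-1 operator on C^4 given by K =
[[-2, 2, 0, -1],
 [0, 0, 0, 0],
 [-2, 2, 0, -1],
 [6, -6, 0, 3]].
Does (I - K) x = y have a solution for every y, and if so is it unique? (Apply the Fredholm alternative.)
(I - K) is singular (det(I - K) = 0, i.e. 1 ∈ sigma(K)). (I - K) x = y is solvable iff y ⊥ ker((I - K)^*) = span{(-2, 2, 0, -1)}, i.e. iff -2y_1 + 2y_2 - y_4 = 0. When solvable, the solutions are x = y + c·(1, 0, 1, -3), c arbitrary (ker(I - K) = span{(1, 0, 1, -3)}, dimension 1).

K has rank 1, so it is an outer product K = u v^T: every row of K is a multiple of one row vector. Reading off the entries, u = (1, 0, 1, -3) and v = (-2, 2, 0, -1) (row i of K equals u_i·v^T). A rank-one matrix u v^T satisfies K u = u (v·u) and kills the (3)-dimensional subspace v^⊥, so its characteristic polynomial is lambda^3 (lambda - v·u) with v·u = tr K = 1. Hence the eigenvalues of I - K are 1 (multiplicity 3) and 1 - (1) = 0, so det(I - K) = 0. (Direct check: I - K =
[[3, -2, 0, 1],
 [0, 1, 0, 0],
 [2, -2, 1, 1],
 [-6, 6, 0, -2]]
has determinant 0.) So 1 is an eigenvalue of K and (I - K) is not invertible. The finite-dimensional Fredholm alternative says: either (I - K) is invertible, or ker(I - K) ≠ {0} and then range(I - K) = ker((I - K)^*)^⊥, with dim ker(I - K) = dim ker((I - K)^*). We are in the second case, so we need both kernels. Kernel of I - K: (I - K) u = u - u (v·u) = u - u = 0, so ker(I - K) = span{u} = span{(1, 0, 1, -3)} (it is exactly 1-dimensional because rank(I - K) = 3). Kernel of the adjoint: K is real, so (I - K)^* = I - K^T = I - v u^T, and (I - v u^T) v = v - v (u·v) = 0; hence ker((I - K)^*) = span{v} = span{(-2, 2, 0, -1)}. Therefore (I - K) x = y is solvable iff <y, v> = 0, i.e. iff -2y_1 + 2y_2 - y_4 = 0. When this holds, K y = u (v·y) = 0, so (I - K) y = y and x = y is a particular solution; the full solution set is the line x = y + c·u = y + c·(1, 0, 1, -3), c ∈ C.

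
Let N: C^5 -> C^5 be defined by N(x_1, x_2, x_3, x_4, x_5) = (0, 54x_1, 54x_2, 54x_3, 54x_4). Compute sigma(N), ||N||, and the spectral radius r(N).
sigma(N) = {0}; ||N|| = 54; r(N) = 0. (N is nilpotent with N^5 = 0.)

On C^5, N is a strictly lower-triangular matrix with 54 on the subdiagonal and zeros elsewhere, so its characteristic polynomial is lambda^5 and every eigenvalue is 0: sigma(N) = {0}. For the operator norm, N e_i = 54e_{i+1} for i = 1, ..., 4 and N e_5 = 0, so the singular values of N are 54 (with multiplicity 4) and 0; hence ||N|| = 54. The spectral radius r(N) = max|lambda| = 0. Note ||N|| > r(N) — characteristic of non-normal nilpotent operators. Indeed N^5 = 0.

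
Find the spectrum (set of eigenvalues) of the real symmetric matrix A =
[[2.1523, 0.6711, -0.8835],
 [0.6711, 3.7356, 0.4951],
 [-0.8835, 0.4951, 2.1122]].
sigma(A) ≈ {1, 3, 4}

A is real symmetric, so its spectrum consists of real eigenvalues. Expanding the characteristic polynomial of the displayed matrix gives
  det(λ I - A) = p(λ) = λ^3 + (-8)λ^2 + (19)λ + (-12).
Solving p(λ) = 0 yields eigenvalues ≈ 1, 3, 4. (A is shown rounded to 4 decimals, so these recover the underlying integer eigenvalues to within that precision.)
Verification: the trace of A = 8 equals the sum of eigenvalues 8, and det(A) ≈ 12.0005 matches the eigenvalue product 12.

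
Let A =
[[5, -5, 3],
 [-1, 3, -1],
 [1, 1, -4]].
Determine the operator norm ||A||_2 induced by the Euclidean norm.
||A||_2 ≈ 8.4605 (= sqrt(largest eigenvalue of A^T A))

||A||_2 = sigma_max(A) = sqrt(lambda_max(A^T A)). Form the symmetric matrix M = A^T A =
[[27, -27, 12],
 [-27, 35, -22],
 [12, -22, 26]].
Its characteristic polynomial (trace, sum of principal 2x2 minors, determinant of M give the coefficients) is
  p(λ) = det(λ I - M) = λ^3 - 88λ^2 + 1200λ - 1764.
No integer candidate from the rational root theorem (±divisors of 1764) is a root, so the roots are irrational. The cubic discriminant is Δ = 2699888976 > 0, so there are three distinct real roots. p(1) = -651 and p(2) = 292 have opposite signs, so a root lies in (1, 2); Newton's method refines it to λ ≈ 1.6708. p(14) = 532 and p(15) = -189 have opposite signs, so a root lies in (14, 15); Newton's method refines it to λ ≈ 14.7494. p(71) = -2261 and p(72) = 1692 have opposite signs, so a root lies in (71, 72); Newton's method refines it to λ ≈ 71.5798. Check (Vieta): the three roots sum to 88, matching tr M = 88.
So the eigenvalues of A^T A are ≈ 1.6708, 14.7494, 71.5798 (all ≥ 0, as they must be for A^T A). The largest is λ_max ≈ 71.5798, hence ||A||_2 = sqrt(λ_max) ≈ 8.4605.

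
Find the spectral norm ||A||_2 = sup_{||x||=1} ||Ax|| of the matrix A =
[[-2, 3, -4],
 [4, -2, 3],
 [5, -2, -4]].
||A||_2 ≈ 7.7572 (= sqrt(largest eigenvalue of A^T A))

||A||_2 = sigma_max(A) = sqrt(lambda_max(A^T A)). Form the symmetric matrix M = A^T A =
[[45, -24, 0],
 [-24, 17, -10],
 [0, -10, 41]].
Its characteristic polynomial (trace, sum of principal 2x2 minors, determinant of M give the coefficients) is
  p(λ) = det(λ I - M) = λ^3 - 103λ^2 + 2631λ - 3249.
No integer candidate from the rational root theorem (±divisors of 3249) is a root, so the roots are irrational. The cubic discriminant is Δ = 1950504192 > 0, so there are three distinct real roots. p(1) = -720 and p(2) = 1609 have opposite signs, so a root lies in (1, 2); Newton's method refines it to λ ≈ 1.3002. p(41) = 400 and p(42) = -351 have opposite signs, so a root lies in (41, 42); Newton's method refines it to λ ≈ 41.5255. p(60) = -189 and p(61) = 960 have opposite signs, so a root lies in (60, 61); Newton's method refines it to λ ≈ 60.1743. Check (Vieta): the three roots sum to 103, matching tr M = 103.
So the eigenvalues of A^T A are ≈ 1.3002, 41.5255, 60.1743 (all ≥ 0, as they must be for A^T A). The largest is λ_max ≈ 60.1743, hence ||A||_2 = sqrt(λ_max) ≈ 7.7572.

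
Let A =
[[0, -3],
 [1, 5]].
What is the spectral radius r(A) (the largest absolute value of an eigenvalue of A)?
r(A) = (5 + sqrt(13))/2 ≈ 4.3028

The eigenvalues of A are the roots of its characteristic polynomial. With M = A (coefficients from the trace and determinant):
  p(λ) = det(λ I - M) = λ^2 - 5λ + 3.
For λ^2 - 5λ + 3 the discriminant is 13. It is nonnegative but not a perfect square, so the roots are real and irrational: λ = (5 ± sqrt(13))/2 ≈ 4.3028, 0.6972.
Thus the eigenvalues (to 4 decimals) are 4.3028 (modulus 4.3028); 0.6972 (modulus 0.6972). The spectral radius is the largest modulus: r(A) = (5 + sqrt(13))/2 ≈ 4.3028. (Cross-check: r(A) ≤ ||A||_2 ≈ 5.8941; equality holds whenever A is normal, though it can also hold for some non-normal A.)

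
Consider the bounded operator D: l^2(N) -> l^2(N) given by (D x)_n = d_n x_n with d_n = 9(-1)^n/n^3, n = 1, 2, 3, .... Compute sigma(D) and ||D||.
sigma(D) = {9(-1)^n/n^3 : n ≥ 1} ∪ {0}; ||D|| = 9

A bounded diagonal operator on l^2 with diagonal entries d_n has spectrum equal to the closure of {d_n : n ≥ 1}: every d_n is an eigenvalue (with eigenvector e_n), so {d_n} ⊂ sigma(D); the spectrum is closed, so its closure is too; and for lambda not in the closure, (D - lambda I) has bounded inverse (the diagonal entries 1/(d_n - lambda) are bounded). For our sequence d_n = 9(-1)^n/n^3, n = 1, 2, 3, ...:
  - {d_n} = {9(-1)^n/n^3 : n ≥ 1}; the only limit point is 0
  - closure = {9(-1)^n/n^3 : n ≥ 1} ∪ {0}
For the norm: a diagonal operator has ||D|| = sup_n |d_n|. Here |d_n| = 9/n^3 is decreasing, so sup_n |d_n| = |d_1| = 9. So ||D|| = 9.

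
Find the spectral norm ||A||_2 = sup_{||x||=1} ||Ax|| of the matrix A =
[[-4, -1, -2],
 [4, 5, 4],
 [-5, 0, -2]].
||A||_2 ≈ 9.6723 (= sqrt(largest eigenvalue of A^T A))

||A||_2 = sigma_max(A) = sqrt(lambda_max(A^T A)). Form the symmetric matrix M = A^T A =
[[57, 24, 34],
 [24, 26, 22],
 [34, 22, 24]].
Its characteristic polynomial (trace, sum of principal 2x2 minors, determinant of M give the coefficients) is
  p(λ) = det(λ I - M) = λ^3 - 107λ^2 + 1258λ - 4.
No integer candidate from the rational root theorem (±divisors of 4) is a root, so the roots are irrational. The cubic discriminant is Δ = 10145403700 > 0, so there are three distinct real roots. p(0) = -4 and p(1) = 1148 have opposite signs, so a root lies in (0, 1); Newton's method refines it to λ ≈ 0.0032. p(13) = 464 and p(14) = -620 have opposite signs, so a root lies in (13, 14); Newton's method refines it to λ ≈ 13.4432. p(93) = -4096 and p(94) = 3380 have opposite signs, so a root lies in (93, 94); Newton's method refines it to λ ≈ 93.5536. Check (Vieta): the three roots sum to 107, matching tr M = 107.
So the eigenvalues of A^T A are ≈ 0.0032, 13.4432, 93.5536 (all ≥ 0, as they must be for A^T A). The largest is λ_max ≈ 93.5536, hence ||A||_2 = sqrt(λ_max) ≈ 9.6723.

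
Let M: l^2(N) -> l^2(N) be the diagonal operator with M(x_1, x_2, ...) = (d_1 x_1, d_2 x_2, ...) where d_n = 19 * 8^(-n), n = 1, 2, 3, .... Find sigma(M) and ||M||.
sigma(M) = {19 * 8^(-n) : n ≥ 1} ∪ {0}; ||M|| = 19/8

A bounded diagonal operator on l^2 with diagonal entries d_n has spectrum equal to the closure of {d_n : n ≥ 1}: every d_n is an eigenvalue (with eigenvector e_n), so {d_n} ⊂ sigma(M); the spectrum is closed, so its closure is too; and for lambda not in the closure, (M - lambda I) has bounded inverse (the diagonal entries 1/(d_n - lambda) are bounded). For our sequence d_n = 19 * 8^(-n), n = 1, 2, 3, ...:
  - {d_n} = {19 * 8^(-n) : n ≥ 1}; the only limit point is 0
  - closure = {19 * 8^(-n) : n ≥ 1} ∪ {0}
For the norm: a diagonal operator has ||M|| = sup_n |d_n|. Here d_n = 19 * 8^(-n) is positive and decreasing, so sup_n |d_n| = d_1 = 19/8. So ||M|| = 19/8.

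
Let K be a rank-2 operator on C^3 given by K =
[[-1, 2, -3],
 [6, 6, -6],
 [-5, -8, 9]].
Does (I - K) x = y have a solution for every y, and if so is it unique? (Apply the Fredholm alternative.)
(I - K) is invertible (det(I - K) = -49 ≠ 0), so for every y in C^3 the equation (I - K) x = y has a unique solution.

K has rank 2 and factors as K = U V^T = u1 v1^T + u2 v2^T with u1 = (0, -2, 2), v1 = (-3, -3, 3), u2 = (-1, 0, 1), v2 = (1, -2, 3) (multiplying out reproduces the displayed K). The nonzero eigenvalues of U V^T coincide with those of the 2 x 2 matrix G = V^T U = [[v1·u1, v1·u2], [v2·u1, v2·u2]] = [[12, 6], [10, 2]], and by the Sylvester determinant identity det(I_3 - U V^T) = det(I_2 - V^T U) = det([[-11, -6], [-10, -1]]) = (-11)(-1) - (-6)(-10) = -49. (Direct check: I - K =
[[2, -2, 3],
 [-6, -5, 6],
 [5, 8, -8]]
has determinant -49.) The finite-dimensional Fredholm alternative says: either (I - K) is invertible, or ker(I - K) ≠ {0} and then range(I - K) = ker((I - K)^*)^⊥, with dim ker(I - K) = dim ker((I - K)^*). Since det(I - K) ≠ 0, 1 is not an eigenvalue of K and ker(I - K) = {0}, so we are in the first case: for every y there is a unique x = (I - K)^(-1) y. (Explicitly, by the Woodbury identity, (I - U V^T)^(-1) = I + U (I_2 - G)^(-1) V^T.)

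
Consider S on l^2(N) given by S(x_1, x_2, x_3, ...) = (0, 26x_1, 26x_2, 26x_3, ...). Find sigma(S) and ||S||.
sigma(S) = closed disk {z in C : |z| ≤ 26}; ||S|| = 26

Note S = 26·U where U is the unit right shift (U x)_k = x_{k-1} (with x_0 := 0); so ||S|| = 26||U|| and sigma(S) = 26·sigma(U). ||S x||^2 = sum_{k≥1} |26x_k|^2 = 676||x||^2, so ||S|| = 26 and sigma(S) ⊂ {|z| ≤ 26}. For any |lambda| < 26, the equation (S - lambda I) x = 0 forces x_1 = 0, then 26x_k = lambda x_{k+1} ⇒ x = 0, so S has no eigenvalues. But (S - lambda I) is not surjective for |lambda| < 26: solving (S - lambda I) x = e_1 would require x_n proportional to (lambda/26)^(-n), which is not in l^2. So every |lambda| < 26 lies in the residual spectrum. The boundary |lambda| = 26 is in the approximate point spectrum (the spectrum is closed). Hence sigma(S) is the closed disk of radius 26.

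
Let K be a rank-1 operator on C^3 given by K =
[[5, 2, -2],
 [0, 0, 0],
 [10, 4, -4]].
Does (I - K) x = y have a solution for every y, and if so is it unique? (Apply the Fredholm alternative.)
(I - K) is singular (det(I - K) = 0, i.e. 1 ∈ sigma(K)). (I - K) x = y is solvable iff y ⊥ ker((I - K)^*) = span{(5, 2, -2)}, i.e. iff 5y_1 + 2y_2 - 2y_3 = 0. When solvable, the solutions are x = y + c·(1, 0, 2), c arbitrary (ker(I - K) = span{(1, 0, 2)}, dimension 1).

K has rank 1, so it is an outer product K = u v^T: every row of K is a multiple of one row vector. Reading off the entries, u = (1, 0, 2) and v = (5, 2, -2) (row i of K equals u_i·v^T). A rank-one matrix u v^T satisfies K u = u (v·u) and kills the (2)-dimensional subspace v^⊥, so its characteristic polynomial is lambda^2 (lambda - v·u) with v·u = tr K = 1. Hence the eigenvalues of I - K are 1 (multiplicity 2) and 1 - (1) = 0, so det(I - K) = 0. (Direct check: I - K =
[[-4, -2, 2],
 [0, 1, 0],
 [-10, -4, 5]]
has determinant 0.) So 1 is an eigenvalue of K and (I - K) is not invertible. The finite-dimensional Fredholm alternative says: either (I - K) is invertible, or ker(I - K) ≠ {0} and then range(I - K) = ker((I - K)^*)^⊥, with dim ker(I - K) = dim ker((I - K)^*). We are in the second case, so we need both kernels. Kernel of I - K: (I - K) u = u - u (v·u) = u - u = 0, so ker(I - K) = span{u} = span{(1, 0, 2)} (it is exactly 1-dimensional because rank(I - K) = 2). Kernel of the adjoint: K is real, so (I - K)^* = I - K^T = I - v u^T, and (I - v u^T) v = v - v (u·v) = 0; hence ker((I - K)^*) = span{v} = span{(5, 2, -2)}. Therefore (I - K) x = y is solvable iff <y, v> = 0, i.e. iff 5y_1 + 2y_2 - 2y_3 = 0. When this holds, K y = u (v·y) = 0, so (I - K) y = y and x = y is a particular solution; the full solution set is the line x = y + c·u = y + c·(1, 0, 2), c ∈ C.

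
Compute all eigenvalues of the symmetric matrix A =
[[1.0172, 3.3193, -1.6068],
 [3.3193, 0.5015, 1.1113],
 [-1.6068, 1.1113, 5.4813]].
sigma(A) ≈ {-3, 4, 6}

A is real symmetric, so its spectrum consists of real eigenvalues. Expanding the characteristic polynomial of the displayed matrix gives
  det(λ I - A) = p(λ) = λ^3 + (-7)λ^2 + (-6)λ + (72).
Solving p(λ) = 0 yields eigenvalues ≈ -3, 4, 6. (A is shown rounded to 4 decimals, so these recover the underlying integer eigenvalues to within that precision.)
Verification: the trace of A = 7 equals the sum of eigenvalues 7, and det(A) ≈ -72.0006 matches the eigenvalue product -72.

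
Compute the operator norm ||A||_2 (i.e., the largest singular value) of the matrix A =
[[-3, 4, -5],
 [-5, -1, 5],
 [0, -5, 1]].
||A||_2 ≈ 8.7783 (= sqrt(largest eigenvalue of A^T A))

||A||_2 = sigma_max(A) = sqrt(lambda_max(A^T A)). Form the symmetric matrix M = A^T A =
[[34, -7, -10],
 [-7, 42, -30],
 [-10, -30, 51]].
Its characteristic polynomial (trace, sum of principal 2x2 minors, determinant of M give the coefficients) is
  p(λ) = det(λ I - M) = λ^3 - 127λ^2 + 4255λ - 31329.
No integer candidate from the rational root theorem (±divisors of 31329) is a root, so the roots are irrational. The cubic discriminant is Δ = 5407580160 > 0, so there are three distinct real roots. p(10) = -479 and p(11) = 1440 have opposite signs, so a root lies in (10, 11); Newton's method refines it to λ ≈ 10.2405. p(39) = 768 and p(40) = -329 have opposite signs, so a root lies in (39, 40); Newton's method refines it to λ ≈ 39.7017. p(77) = -144 and p(78) = 2445 have opposite signs, so a root lies in (77, 78); Newton's method refines it to λ ≈ 77.0578. Check (Vieta): the three roots sum to 127, matching tr M = 127.
So the eigenvalues of A^T A are ≈ 10.2405, 39.7017, 77.0578 (all ≥ 0, as they must be for A^T A). The largest is λ_max ≈ 77.0578, hence ||A||_2 = sqrt(λ_max) ≈ 8.7783.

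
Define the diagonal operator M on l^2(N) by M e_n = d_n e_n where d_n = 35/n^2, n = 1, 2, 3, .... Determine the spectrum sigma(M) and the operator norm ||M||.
sigma(M) = {35/n^2 : n ≥ 1} ∪ {0}; ||M|| = 35

A bounded diagonal operator on l^2 with diagonal entries d_n has spectrum equal to the closure of {d_n : n ≥ 1}: every d_n is an eigenvalue (with eigenvector e_n), so {d_n} ⊂ sigma(M); the spectrum is closed, so its closure is too; and for lambda not in the closure, (M - lambda I) has bounded inverse (the diagonal entries 1/(d_n - lambda) are bounded). For our sequence d_n = 35/n^2, n = 1, 2, 3, ...:
  - {d_n} = {35/n^2 : n ≥ 1}; the only limit point is 0
  - closure = {35/n^2 : n ≥ 1} ∪ {0}
For the norm: a diagonal operator has ||M|| = sup_n |d_n|. Here d_n = 35/n^2 is positive and decreasing, so sup_n |d_n| = d_1 = 35. So ||M|| = 35.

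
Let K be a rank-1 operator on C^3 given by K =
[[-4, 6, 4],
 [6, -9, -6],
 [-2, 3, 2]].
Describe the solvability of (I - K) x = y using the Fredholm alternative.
(I - K) is invertible (det(I - K) = 12 ≠ 0), so for every y in C^3 the equation (I - K) x = y has a unique solution.

K has rank 1, so it is an outer product K = u v^T: every row of K is a multiple of one row vector. Reading off the entries, u = (-2, 3, -1) and v = (2, -3, -2) (row i of K equals u_i·v^T). A rank-one matrix u v^T satisfies K u = u (v·u) and kills the (2)-dimensional subspace v^⊥, so its characteristic polynomial is lambda^2 (lambda - v·u) with v·u = tr K = -11. Hence the eigenvalues of I - K are 1 (multiplicity 2) and 1 - (-11) = 12, so det(I - K) = 12. (Direct check: I - K =
[[5, -6, -4],
 [-6, 10, 6],
 [2, -3, -1]]
has determinant 12.) The finite-dimensional Fredholm alternative says: either (I - K) is invertible, or ker(I - K) ≠ {0} and then range(I - K) = ker((I - K)^*)^⊥, with dim ker(I - K) = dim ker((I - K)^*). Since det(I - K) ≠ 0, 1 is not an eigenvalue of K and ker(I - K) = {0}, so we are in the first case: for every y there is a unique x = (I - K)^(-1) y. Explicitly, by the Sherman–Morrison formula, (I - u v^T)^(-1) = I + u v^T/(1 - v·u), i.e. (I - K)^(-1) = I + K/(12).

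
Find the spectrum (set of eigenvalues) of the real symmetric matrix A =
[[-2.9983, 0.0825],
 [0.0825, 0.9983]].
sigma(A) ≈ {-3, 1}

A is real symmetric, so its spectrum consists of real eigenvalues. Expanding the characteristic polynomial of the displayed matrix gives
  det(λ I - A) = p(λ) = λ^2 + (2)λ + (-3).
Solving p(λ) = 0 yields eigenvalues ≈ -3, 1. (A is shown rounded to 4 decimals, so these recover the underlying integer eigenvalues to within that precision.)
Verification: the trace of A = -2 equals the sum of eigenvalues -2, and det(A) ≈ -3.0000 matches the eigenvalue product -3.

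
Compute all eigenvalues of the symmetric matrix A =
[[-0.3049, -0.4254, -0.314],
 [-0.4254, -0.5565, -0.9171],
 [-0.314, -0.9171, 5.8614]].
sigma(A) ≈ {-1, 0, 6}

A is real symmetric, so its spectrum consists of real eigenvalues. Expanding the characteristic polynomial of the displayed matrix gives
  det(λ I - A) = p(λ) = λ^3 + (-5)λ^2 + (-6)λ + (0).
Solving p(λ) = 0 yields eigenvalues ≈ -1, 0, 6. (A is shown rounded to 4 decimals, so these recover the underlying integer eigenvalues to within that precision.)
Verification: the trace of A = 5 equals the sum of eigenvalues 5, and det(A) ≈ 0.0001 matches the eigenvalue product 0.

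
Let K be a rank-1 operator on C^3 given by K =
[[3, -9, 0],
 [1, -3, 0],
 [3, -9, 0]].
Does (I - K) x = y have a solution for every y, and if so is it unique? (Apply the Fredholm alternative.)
(I - K) is invertible (det(I - K) = 1 ≠ 0), so for every y in C^3 the equation (I - K) x = y has a unique solution.

K has rank 1, so it is an outer product K = u v^T: every row of K is a multiple of one row vector. Reading off the entries, u = (-3, -1, -3) and v = (-1, 3, 0) (row i of K equals u_i·v^T). A rank-one matrix u v^T satisfies K u = u (v·u) and kills the (2)-dimensional subspace v^⊥, so its characteristic polynomial is lambda^2 (lambda - v·u) with v·u = tr K = 0. Hence the eigenvalues of I - K are 1 (multiplicity 2) and 1 - (0) = 1, so det(I - K) = 1. (Direct check: I - K =
[[-2, 9, 0],
 [-1, 4, 0],
 [-3, 9, 1]]
has determinant 1.) The finite-dimensional Fredholm alternative says: either (I - K) is invertible, or ker(I - K) ≠ {0} and then range(I - K) = ker((I - K)^*)^⊥, with dim ker(I - K) = dim ker((I - K)^*). Since det(I - K) ≠ 0, 1 is not an eigenvalue of K and ker(I - K) = {0}, so we are in the first case: for every y there is a unique x = (I - K)^(-1) y. Explicitly, by the Sherman–Morrison formula, (I - u v^T)^(-1) = I + u v^T/(1 - v·u), i.e. (I - K)^(-1) = I + K.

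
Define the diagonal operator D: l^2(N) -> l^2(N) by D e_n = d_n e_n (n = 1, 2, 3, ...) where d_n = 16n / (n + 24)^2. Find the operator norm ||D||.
||D|| = 1/6 (attained at n = 24)

For D diagonal, ||D|| = sup_n |d_n|. Treat f(x) = 16x / (x + 24)^2 for real x > 0. By the quotient rule, f'(x) = 16(24 - x)/(x + 24)^3, which is positive for x < 24 and negative for x > 24. So f has a unique maximum at x = 24, and since 24 is a positive integer, the supremum over n ≥ 1 is attained at n = 24: d_24 = 16·24/(24 + 24)^2 = 16·24/2304 = 1/6. Hence ||D|| = 1/6.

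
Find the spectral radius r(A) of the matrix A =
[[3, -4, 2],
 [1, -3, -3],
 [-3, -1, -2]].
r(A) ≈ 4.8018

The eigenvalues of A are the roots of its characteristic polynomial. With M = A (coefficients from the trace, the sum of principal 2x2 minors, and det A):
  p(λ) = det(λ I - M) = λ^3 + 2λ^2 - 2λ + 55.
No integer candidate from the rational root theorem (±divisors of 55) is a root, so the roots are irrational. The cubic discriminant is Δ = -87347 < 0, so there is one real root and a complex-conjugate pair. p(-5) = -10 and p(-4) = 31 have opposite signs, so a root lies in (-5, -4); Newton's method refines it to λ ≈ -4.8018. Dividing out (λ - (-4.8018)) leaves approximately λ^2 - 2.8018λ + 11.454. For λ^2 - 2.8018λ + 11.454 the discriminant is -37.9655. It is negative, so the remaining roots are the complex-conjugate pair λ ≈ 1.4009 ± 3.0808i. Their product equals the constant term, so |λ|^2 ≈ 11.454 and |λ| ≈ 3.3844.
Thus the eigenvalues (to 4 decimals) are -4.8018 (modulus 4.8018); 1.4009 ± 3.0808i (modulus 3.3844). The spectral radius is the largest modulus: r(A) ≈ 4.8018. (Cross-check: r(A) ≤ ||A||_2 ≈ 5.9652; equality holds whenever A is normal, though it can also hold for some non-normal A.)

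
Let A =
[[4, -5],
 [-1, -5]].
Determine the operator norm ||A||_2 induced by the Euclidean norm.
||A||_2 = sqrt((67 + sqrt(1989))/2) ≈ 7.4699 (= sqrt(largest eigenvalue of A^T A))

||A||_2 = sigma_max(A) = sqrt(lambda_max(A^T A)). Form the symmetric matrix M = A^T A =
[[17, -15],
 [-15, 50]].
Its characteristic polynomial (trace, determinant of M give the coefficients) is
  p(λ) = det(λ I - M) = λ^2 - 67λ + 625.
For λ^2 - 67λ + 625 the discriminant is 1989. It is nonnegative but not a perfect square, so the roots are real and irrational: λ = (67 ± sqrt(1989))/2 ≈ 55.7991, 11.2009.
So the eigenvalues of A^T A are ≈ 11.2009, 55.7991 (all ≥ 0, as they must be for A^T A). The largest is λ_max = (67 + sqrt(1989))/2 ≈ 55.7991, hence ||A||_2 = sqrt(λ_max) = sqrt((67 + sqrt(1989))/2) ≈ 7.4699.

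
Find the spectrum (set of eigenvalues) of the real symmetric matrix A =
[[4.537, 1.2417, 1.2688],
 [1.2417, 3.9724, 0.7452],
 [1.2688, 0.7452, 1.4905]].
sigma(A) ≈ {1, 3, 6}

A is real symmetric, so its spectrum consists of real eigenvalues. Expanding the characteristic polynomial of the displayed matrix gives
  det(λ I - A) = p(λ) = λ^3 + (-10)λ^2 + (27)λ + (-17.9985).
Solving p(λ) = 0 yields eigenvalues ≈ 1, 3, 6. (A is shown rounded to 4 decimals, so these recover the underlying integer eigenvalues to within that precision.)
Verification: the trace of A = 10 equals the sum of eigenvalues 10, and det(A) ≈ 17.9985 matches the eigenvalue product 18.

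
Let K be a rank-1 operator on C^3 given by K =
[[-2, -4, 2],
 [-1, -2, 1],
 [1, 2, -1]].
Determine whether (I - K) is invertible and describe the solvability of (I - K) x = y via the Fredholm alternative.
(I - K) is invertible (det(I - K) = 6 ≠ 0), so for every y in C^3 the equation (I - K) x = y has a unique solution.

K has rank 1, so it is an outer product K = u v^T: every row of K is a multiple of one row vector. Reading off the entries, u = (-2, -1, 1) and v = (1, 2, -1) (row i of K equals u_i·v^T). A rank-one matrix u v^T satisfies K u = u (v·u) and kills the (2)-dimensional subspace v^⊥, so its characteristic polynomial is lambda^2 (lambda - v·u) with v·u = tr K = -5. Hence the eigenvalues of I - K are 1 (multiplicity 2) and 1 - (-5) = 6, so det(I - K) = 6. (Direct check: I - K =
[[3, 4, -2],
 [1, 3, -1],
 [-1, -2, 2]]
has determinant 6.) The finite-dimensional Fredholm alternative says: either (I - K) is invertible, or ker(I - K) ≠ {0} and then range(I - K) = ker((I - K)^*)^⊥, with dim ker(I - K) = dim ker((I - K)^*). Since det(I - K) ≠ 0, 1 is not an eigenvalue of K and ker(I - K) = {0}, so we are in the first case: for every y there is a unique x = (I - K)^(-1) y. Explicitly, by the Sherman–Morrison formula, (I - u v^T)^(-1) = I + u v^T/(1 - v·u), i.e. (I - K)^(-1) = I + K/(6).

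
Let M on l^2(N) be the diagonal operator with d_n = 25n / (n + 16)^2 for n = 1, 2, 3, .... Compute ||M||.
||M|| = 25/64 (attained at n = 16)

For M diagonal, ||M|| = sup_n |d_n|. Treat f(x) = 25x / (x + 16)^2 for real x > 0. By the quotient rule, f'(x) = 25(16 - x)/(x + 16)^3, which is positive for x < 16 and negative for x > 16. So f has a unique maximum at x = 16, and since 16 is a positive integer, the supremum over n ≥ 1 is attained at n = 16: d_16 = 25·16/(16 + 16)^2 = 25·16/1024 = 25/64. Hence ||M|| = 25/64.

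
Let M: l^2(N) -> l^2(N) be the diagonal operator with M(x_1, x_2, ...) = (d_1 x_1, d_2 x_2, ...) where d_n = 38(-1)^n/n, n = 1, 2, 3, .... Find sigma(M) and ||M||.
sigma(M) = {38(-1)^n/n : n ≥ 1} ∪ {0}; ||M|| = 38

A bounded diagonal operator on l^2 with diagonal entries d_n has spectrum equal to the closure of {d_n : n ≥ 1}: every d_n is an eigenvalue (with eigenvector e_n), so {d_n} ⊂ sigma(M); the spectrum is closed, so its closure is too; and for lambda not in the closure, (M - lambda I) has bounded inverse (the diagonal entries 1/(d_n - lambda) are bounded). For our sequence d_n = 38(-1)^n/n, n = 1, 2, 3, ...:
  - {d_n} = {38(-1)^n/n : n ≥ 1}; the only limit point is 0
  - closure = {38(-1)^n/n : n ≥ 1} ∪ {0}
For the norm: a diagonal operator has ||M|| = sup_n |d_n|. Here |d_n| = 38/n is decreasing, so sup_n |d_n| = |d_1| = 38. So ||M|| = 38.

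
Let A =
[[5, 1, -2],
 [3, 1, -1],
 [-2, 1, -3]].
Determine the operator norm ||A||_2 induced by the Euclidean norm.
||A||_2 ≈ 6.4287 (= sqrt(largest eigenvalue of A^T A))

||A||_2 = sigma_max(A) = sqrt(lambda_max(A^T A)). Form the symmetric matrix M = A^T A =
[[38, 6, -7],
 [6, 3, -6],
 [-7, -6, 14]].
Its characteristic polynomial (trace, sum of principal 2x2 minors, determinant of M give the coefficients) is
  p(λ) = det(λ I - M) = λ^3 - 55λ^2 + 567λ - 81.
No integer candidate from the rational root theorem (±divisors of 81) is a root, so the roots are irrational. The cubic discriminant is Δ = 234752256 > 0, so there are three distinct real roots. p(0) = -81 and p(1) = 432 have opposite signs, so a root lies in (0, 1); Newton's method refines it to λ ≈ 0.1449. p(13) = 192 and p(14) = -179 have opposite signs, so a root lies in (13, 14); Newton's method refines it to λ ≈ 13.5272. p(41) = -368 and p(42) = 801 have opposite signs, so a root lies in (41, 42); Newton's method refines it to λ ≈ 41.3279. Check (Vieta): the three roots sum to 55, matching tr M = 55.
So the eigenvalues of A^T A are ≈ 0.1449, 13.5272, 41.3279 (all ≥ 0, as they must be for A^T A). The largest is λ_max ≈ 41.3279, hence ||A||_2 = sqrt(λ_max) ≈ 6.4287.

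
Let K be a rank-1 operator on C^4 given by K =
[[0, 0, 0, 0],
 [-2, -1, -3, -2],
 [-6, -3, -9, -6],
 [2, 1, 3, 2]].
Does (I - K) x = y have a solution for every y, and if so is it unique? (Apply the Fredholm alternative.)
(I - K) is invertible (det(I - K) = 9 ≠ 0), so for every y in C^4 the equation (I - K) x = y has a unique solution.

K has rank 1, so it is an outer product K = u v^T: every row of K is a multiple of one row vector. Reading off the entries, u = (0, 1, 3, -1) and v = (-2, -1, -3, -2) (row i of K equals u_i·v^T). A rank-one matrix u v^T satisfies K u = u (v·u) and kills the (3)-dimensional subspace v^⊥, so its characteristic polynomial is lambda^3 (lambda - v·u) with v·u = tr K = -8. Hence the eigenvalues of I - K are 1 (multiplicity 3) and 1 - (-8) = 9, so det(I - K) = 9. (Direct check: I - K =
[[1, 0, 0, 0],
 [2, 2, 3, 2],
 [6, 3, 10, 6],
 [-2, -1, -3, -1]]
has determinant 9.) The finite-dimensional Fredholm alternative says: either (I - K) is invertible, or ker(I - K) ≠ {0} and then range(I - K) = ker((I - K)^*)^⊥, with dim ker(I - K) = dim ker((I - K)^*). Since det(I - K) ≠ 0, 1 is not an eigenvalue of K and ker(I - K) = {0}, so we are in the first case: for every y there is a unique x = (I - K)^(-1) y. Explicitly, by the Sherman–Morrison formula, (I - u v^T)^(-1) = I + u v^T/(1 - v·u), i.e. (I - K)^(-1) = I + K/(9).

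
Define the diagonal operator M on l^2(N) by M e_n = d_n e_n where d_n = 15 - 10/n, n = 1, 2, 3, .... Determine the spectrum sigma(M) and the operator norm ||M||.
sigma(M) = {15 - 10/n : n ≥ 1} ∪ {15}; ||M|| = 15

A bounded diagonal operator on l^2 with diagonal entries d_n has spectrum equal to the closure of {d_n : n ≥ 1}: every d_n is an eigenvalue (with eigenvector e_n), so {d_n} ⊂ sigma(M); the spectrum is closed, so its closure is too; and for lambda not in the closure, (M - lambda I) has bounded inverse (the diagonal entries 1/(d_n - lambda) are bounded). For our sequence d_n = 15 - 10/n, n = 1, 2, 3, ...:
  - {d_n} = {15 - 10/n : n ≥ 1}; the only limit point is 15
  - closure = {15 - 10/n : n ≥ 1} ∪ {15}
For the norm: a diagonal operator has ||M|| = sup_n |d_n|. Here d_n = 15 - 10/n increases monotonically from d_1 = 5 toward 15, with all terms in [5, 15); so sup_n |d_n| = 15 (the supremum is the limit, not attained). So ||M|| = 15.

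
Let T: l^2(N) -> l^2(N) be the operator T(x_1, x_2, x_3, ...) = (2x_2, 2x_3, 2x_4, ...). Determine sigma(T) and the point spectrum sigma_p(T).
sigma(T) = closed disk {z in C : |z| ≤ 2}; sigma_p(T) = open disk {z in C : |z| < 2}

Note T = 2·V where V is the unit left shift (V x)_k = x_{k+1}; so sigma(T) = 2·sigma(V) and ||T|| = 2||V||. ||T x||^2 = 4sum_{k≥2} |x_k|^2 ≤ 4||x||^2, with equality on {x : x_1 = 0}, so ||T|| = 2. For any lambda with |lambda| < 2, set r = lambda/2 (|r| < 1); the vector x = (1, r, r^2, ...) is in l^2 and satisfies T x = 2(r, r^2, ...) = lambda x, so lambda is an eigenvalue. On the boundary |lambda| = 2 the geometric series diverges, so no l^2 eigenvector exists, but these lambda lie in the approximate point spectrum. Hence sigma(T) is the closed disk of radius 2 and sigma_p(T) is the open disk.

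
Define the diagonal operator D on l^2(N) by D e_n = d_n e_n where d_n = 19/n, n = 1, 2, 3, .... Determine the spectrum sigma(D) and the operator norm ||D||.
sigma(D) = {19/n : n ≥ 1} ∪ {0}; ||D|| = 19

A bounded diagonal operator on l^2 with diagonal entries d_n has spectrum equal to the closure of {d_n : n ≥ 1}: every d_n is an eigenvalue (with eigenvector e_n), so {d_n} ⊂ sigma(D); the spectrum is closed, so its closure is too; and for lambda not in the closure, (D - lambda I) has bounded inverse (the diagonal entries 1/(d_n - lambda) are bounded). For our sequence d_n = 19/n, n = 1, 2, 3, ...:
  - {d_n} = {19/n : n ≥ 1}; the only limit point is 0
  - closure = {19/n : n ≥ 1} ∪ {0}
For the norm: a diagonal operator has ||D|| = sup_n |d_n|. Here d_n = 19/n is positive and decreasing, so sup_n |d_n| = d_1 = 19. So ||D|| = 19.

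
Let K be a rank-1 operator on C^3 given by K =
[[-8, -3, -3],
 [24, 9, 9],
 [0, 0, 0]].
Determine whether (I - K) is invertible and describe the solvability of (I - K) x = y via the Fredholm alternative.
(I - K) is singular (det(I - K) = 0, i.e. 1 ∈ sigma(K)). (I - K) x = y is solvable iff y ⊥ ker((I - K)^*) = span{(-8, -3, -3)}, i.e. iff -8y_1 - 3y_2 - 3y_3 = 0. When solvable, the solutions are x = y + c·(1, -3, 0), c arbitrary (ker(I - K) = span{(1, -3, 0)}, dimension 1).

K has rank 1, so it is an outer product K = u v^T: every row of K is a multiple of one row vector. Reading off the entries, u = (1, -3, 0) and v = (-8, -3, -3) (row i of K equals u_i·v^T). A rank-one matrix u v^T satisfies K u = u (v·u) and kills the (2)-dimensional subspace v^⊥, so its characteristic polynomial is lambda^2 (lambda - v·u) with v·u = tr K = 1. Hence the eigenvalues of I - K are 1 (multiplicity 2) and 1 - (1) = 0, so det(I - K) = 0. (Direct check: I - K =
[[9, 3, 3],
 [-24, -8, -9],
 [0, 0, 1]]
has determinant 0.) So 1 is an eigenvalue of K and (I - K) is not invertible. The finite-dimensional Fredholm alternative says: either (I - K) is invertible, or ker(I - K) ≠ {0} and then range(I - K) = ker((I - K)^*)^⊥, with dim ker(I - K) = dim ker((I - K)^*). We are in the second case, so we need both kernels. Kernel of I - K: (I - K) u = u - u (v·u) = u - u = 0, so ker(I - K) = span{u} = span{(1, -3, 0)} (it is exactly 1-dimensional because rank(I - K) = 2). Kernel of the adjoint: K is real, so (I - K)^* = I - K^T = I - v u^T, and (I - v u^T) v = v - v (u·v) = 0; hence ker((I - K)^*) = span{v} = span{(-8, -3, -3)}. Therefore (I - K) x = y is solvable iff <y, v> = 0, i.e. iff -8y_1 - 3y_2 - 3y_3 = 0. When this holds, K y = u (v·y) = 0, so (I - K) y = y and x = y is a particular solution; the full solution set is the line x = y + c·u = y + c·(1, -3, 0), c ∈ C.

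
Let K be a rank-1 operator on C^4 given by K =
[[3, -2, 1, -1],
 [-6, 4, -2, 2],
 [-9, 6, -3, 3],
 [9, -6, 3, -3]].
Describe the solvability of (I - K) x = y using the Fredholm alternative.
(I - K) is singular (det(I - K) = 0, i.e. 1 ∈ sigma(K)). (I - K) x = y is solvable iff y ⊥ ker((I - K)^*) = span{(3, -2, 1, -1)}, i.e. iff 3y_1 - 2y_2 + y_3 - y_4 = 0. When solvable, the solutions are x = y + c·(1, -2, -3, 3), c arbitrary (ker(I - K) = span{(1, -2, -3, 3)}, dimension 1).

K has rank 1, so it is an outer product K = u v^T: every row of K is a multiple of one row vector. Reading off the entries, u = (1, -2, -3, 3) and v = (3, -2, 1, -1) (row i of K equals u_i·v^T). A rank-one matrix u v^T satisfies K u = u (v·u) and kills the (3)-dimensional subspace v^⊥, so its characteristic polynomial is lambda^3 (lambda - v·u) with v·u = tr K = 1. Hence the eigenvalues of I - K are 1 (multiplicity 3) and 1 - (1) = 0, so det(I - K) = 0. (Direct check: I - K =
[[-2, 2, -1, 1],
 [6, -3, 2, -2],
 [9, -6, 4, -3],
 [-9, 6, -3, 4]]
has determinant 0.) So 1 is an eigenvalue of K and (I - K) is not invertible. The finite-dimensional Fredholm alternative says: either (I - K) is invertible, or ker(I - K) ≠ {0} and then range(I - K) = ker((I - K)^*)^⊥, with dim ker(I - K) = dim ker((I - K)^*). We are in the second case, so we need both kernels. Kernel of I - K: (I - K) u = u - u (v·u) = u - u = 0, so ker(I - K) = span{u} = span{(1, -2, -3, 3)} (it is exactly 1-dimensional because rank(I - K) = 3). Kernel of the adjoint: K is real, so (I - K)^* = I - K^T = I - v u^T, and (I - v u^T) v = v - v (u·v) = 0; hence ker((I - K)^*) = span{v} = span{(3, -2, 1, -1)}. Therefore (I - K) x = y is solvable iff <y, v> = 0, i.e. iff 3y_1 - 2y_2 + y_3 - y_4 = 0. When this holds, K y = u (v·y) = 0, so (I - K) y = y and x = y is a particular solution; the full solution set is the line x = y + c·u = y + c·(1, -2, -3, 3), c ∈ C.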